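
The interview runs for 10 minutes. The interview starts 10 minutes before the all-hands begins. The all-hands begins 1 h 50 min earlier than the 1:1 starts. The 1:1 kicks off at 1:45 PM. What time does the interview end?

11:55 AM

The all-hands starts at 1:45 PM − 110 min = 11:55 AM.
The interview starts at 11:55 AM − 10 min = 11:45 AM.
The interview ends at 11:45 AM + 10 min = 11:55 AM.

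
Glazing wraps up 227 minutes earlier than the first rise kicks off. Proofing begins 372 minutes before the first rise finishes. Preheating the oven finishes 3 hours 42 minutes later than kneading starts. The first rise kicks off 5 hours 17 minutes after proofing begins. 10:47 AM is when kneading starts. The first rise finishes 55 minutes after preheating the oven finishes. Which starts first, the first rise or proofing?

Preheating the oven ends at 10:47 AM + 222 min = 2:29 PM.
The first rise ends at 2:29 PM + 55 min = 3:24 PM.
Proofing starts at 3:24 PM − 372 min = 9:12 AM.
The first rise starts at 9:12 AM + 317 min = 2:29 PM.
The first rise starts at 2:29 PM and proofing starts at 9:12 AM, so proofing is first.

proofing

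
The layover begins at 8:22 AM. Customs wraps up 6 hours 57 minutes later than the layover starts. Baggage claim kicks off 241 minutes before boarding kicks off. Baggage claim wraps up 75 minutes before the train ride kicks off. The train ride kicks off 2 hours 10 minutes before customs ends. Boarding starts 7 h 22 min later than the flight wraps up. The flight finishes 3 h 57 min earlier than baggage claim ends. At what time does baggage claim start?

Customs ends at 8:22 AM + 417 min = 3:19 PM.
The train ride starts at 3:19 PM − 130 min = 1:09 PM.
Baggage claim ends at 1:09 PM − 75 min = 11:54 AM.
The flight ends at 11:54 AM − 237 min = 7:57 AM.
Boarding starts at 7:57 AM + 442 min = 3:19 PM.
Baggage claim starts at 3:19 PM − 241 min = 11:18 AM.

11:18 AM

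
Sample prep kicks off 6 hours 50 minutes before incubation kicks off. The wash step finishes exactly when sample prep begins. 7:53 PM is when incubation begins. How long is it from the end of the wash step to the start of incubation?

410 minutes

Sample prep starts at 7:53 PM − 410 min = 1:03 PM.
So the wash step ends at 1:03 PM.
From 1:03 PM to 7:53 PM is 410 minutes.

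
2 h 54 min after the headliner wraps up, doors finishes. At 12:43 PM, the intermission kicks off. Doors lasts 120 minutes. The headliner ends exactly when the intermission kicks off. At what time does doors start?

The headliner ends at 12:43 PM.
Doors ends at 12:43 PM + 174 min = 3:37 PM.
Doors starts at 3:37 PM − 120 min = 1:37 PM.

1:37 PM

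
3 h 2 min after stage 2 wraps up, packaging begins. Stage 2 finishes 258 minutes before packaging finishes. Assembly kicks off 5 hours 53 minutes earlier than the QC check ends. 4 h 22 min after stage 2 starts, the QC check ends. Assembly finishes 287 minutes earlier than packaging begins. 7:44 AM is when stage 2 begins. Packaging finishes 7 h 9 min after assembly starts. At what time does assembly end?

The QC check ends at 7:44 AM + 262 min = 12:06 PM.
Assembly starts at 12:06 PM − 353 min = 6:13 AM.
Packaging ends at 6:13 AM + 429 min = 1:22 PM.
Stage 2 ends at 1:22 PM − 258 min = 9:04 AM.
Packaging starts at 9:04 AM + 182 min = 12:06 PM.
Assembly ends at 12:06 PM − 287 min = 7:19 AM.

7:19 AM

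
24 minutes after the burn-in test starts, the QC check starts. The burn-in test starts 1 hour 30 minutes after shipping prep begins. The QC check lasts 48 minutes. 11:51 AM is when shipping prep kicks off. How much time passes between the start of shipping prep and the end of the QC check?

162 minutes

The burn-in test starts at 11:51 AM + 90 min = 1:21 PM.
The QC check starts at 1:21 PM + 24 min = 1:45 PM.
The QC check ends at 1:45 PM + 48 min = 2:33 PM.
From 11:51 AM to 2:33 PM is 162 minutes.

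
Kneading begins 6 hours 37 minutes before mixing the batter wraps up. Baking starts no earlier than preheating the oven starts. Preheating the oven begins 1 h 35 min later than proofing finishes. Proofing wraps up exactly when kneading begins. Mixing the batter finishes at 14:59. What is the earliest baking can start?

09:57

Kneading starts at 14:59 − 397 min = 08:22.
So proofing ends at 08:22.
Preheating the oven starts at 08:22 + 95 min = 09:57.
Baking is bounded by preheating the oven, so the earliest it can start is 09:57.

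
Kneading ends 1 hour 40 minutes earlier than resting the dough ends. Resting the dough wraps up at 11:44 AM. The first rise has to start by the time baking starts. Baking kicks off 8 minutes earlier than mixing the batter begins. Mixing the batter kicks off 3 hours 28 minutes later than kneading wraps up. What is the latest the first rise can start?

Kneading ends at 11:44 AM − 100 min = 10:04 AM.
Mixing the batter starts at 10:04 AM + 208 min = 1:32 PM.
Baking starts at 1:32 PM − 8 min = 1:24 PM.
The first rise is bounded by baking, so the latest it can start is 1:24 PM.

1:24 PM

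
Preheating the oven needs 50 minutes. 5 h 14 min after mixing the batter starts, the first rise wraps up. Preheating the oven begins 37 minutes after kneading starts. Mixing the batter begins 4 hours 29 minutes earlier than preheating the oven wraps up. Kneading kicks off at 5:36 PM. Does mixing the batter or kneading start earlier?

Preheating the oven starts at 5:36 PM + 37 min = 6:13 PM.
Preheating the oven ends at 6:13 PM + 50 min = 7:03 PM.
Mixing the batter starts at 7:03 PM − 269 min = 2:34 PM.
Mixing the batter starts at 2:34 PM and kneading starts at 5:36 PM, so mixing the batter is first.

mixing the batter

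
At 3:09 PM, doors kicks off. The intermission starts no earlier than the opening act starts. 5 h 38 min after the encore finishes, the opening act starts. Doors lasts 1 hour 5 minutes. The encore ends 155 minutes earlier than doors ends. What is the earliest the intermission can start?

7:17 PM

Doors ends at 3:09 PM + 65 min = 4:14 PM.
The encore ends at 4:14 PM − 155 min = 1:39 PM.
The opening act starts at 1:39 PM + 338 min = 7:17 PM.
The intermission is bounded by the opening act, so the earliest it can start is 7:17 PM.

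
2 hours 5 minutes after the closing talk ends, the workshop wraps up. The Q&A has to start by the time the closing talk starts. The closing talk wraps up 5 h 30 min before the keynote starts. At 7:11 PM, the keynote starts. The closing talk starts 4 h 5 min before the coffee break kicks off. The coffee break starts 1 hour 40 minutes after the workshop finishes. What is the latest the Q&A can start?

1:21 PM

The closing talk ends at 7:11 PM − 330 min = 1:41 PM.
The workshop ends at 1:41 PM + 125 min = 3:46 PM.
The coffee break starts at 3:46 PM + 100 min = 5:26 PM.
The closing talk starts at 5:26 PM − 245 min = 1:21 PM.
The Q&A is bounded by the closing talk, so the latest it can start is 1:21 PM.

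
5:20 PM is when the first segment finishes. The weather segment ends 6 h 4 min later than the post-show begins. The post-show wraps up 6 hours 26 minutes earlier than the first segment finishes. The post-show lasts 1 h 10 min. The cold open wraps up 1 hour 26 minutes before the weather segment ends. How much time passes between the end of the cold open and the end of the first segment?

2 h 58 min

The post-show ends at 5:20 PM − 386 min = 10:54 AM.
The post-show starts at 10:54 AM − 70 min = 9:44 AM.
The weather segment ends at 9:44 AM + 364 min = 3:48 PM.
The cold open ends at 3:48 PM − 86 min = 2:22 PM.
From 2:22 PM to 5:20 PM is 2 h 58 min.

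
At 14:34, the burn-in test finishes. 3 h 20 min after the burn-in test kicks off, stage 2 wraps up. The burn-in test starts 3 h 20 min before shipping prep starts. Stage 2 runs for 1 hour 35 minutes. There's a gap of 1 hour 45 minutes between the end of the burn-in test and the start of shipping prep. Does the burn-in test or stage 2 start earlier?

the burn-in test

Shipping prep starts at 14:34 + 105 min = 16:19.
The burn-in test starts at 16:19 − 200 min = 12:59.
Stage 2 ends at 12:59 + 200 min = 16:19.
Stage 2 starts at 16:19 − 95 min = 14:44.
The burn-in test starts at 12:59 and stage 2 starts at 14:44, so the burn-in test is first.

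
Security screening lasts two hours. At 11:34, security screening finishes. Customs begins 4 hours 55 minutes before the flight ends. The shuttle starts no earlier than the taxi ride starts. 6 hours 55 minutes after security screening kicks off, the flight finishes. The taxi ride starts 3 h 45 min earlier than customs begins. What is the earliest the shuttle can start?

Security screening starts at 11:34 − 120 min = 09:34.
The flight ends at 09:34 + 415 min = 16:29.
Customs starts at 16:29 − 295 min = 11:34.
The taxi ride starts at 11:34 − 225 min = 07:49.
The shuttle is bounded by the taxi ride, so the earliest it can start is 07:49.

07:49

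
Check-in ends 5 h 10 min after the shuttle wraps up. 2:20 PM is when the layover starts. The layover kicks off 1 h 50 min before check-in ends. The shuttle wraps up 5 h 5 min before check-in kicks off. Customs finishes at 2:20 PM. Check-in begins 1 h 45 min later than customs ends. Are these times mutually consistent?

Yes

Check-in starts at 2:20 PM + 105 min = 4:05 PM.
The shuttle ends at 4:05 PM − 305 min = 11:00 AM.
Check-in ends at 11:00 AM + 310 min = 4:10 PM.
The layover starts at 4:10 PM − 110 min = 2:20 PM.
That matches the stated 2:20 PM, so the schedule is consistent.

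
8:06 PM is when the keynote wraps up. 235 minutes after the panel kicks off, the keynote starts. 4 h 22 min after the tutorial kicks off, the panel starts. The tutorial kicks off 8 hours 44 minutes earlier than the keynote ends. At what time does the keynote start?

7:39 PM

The tutorial starts at 8:06 PM − 524 min = 11:22 AM.
The panel starts at 11:22 AM + 262 min = 3:44 PM.
The keynote starts at 3:44 PM + 235 min = 7:39 PM.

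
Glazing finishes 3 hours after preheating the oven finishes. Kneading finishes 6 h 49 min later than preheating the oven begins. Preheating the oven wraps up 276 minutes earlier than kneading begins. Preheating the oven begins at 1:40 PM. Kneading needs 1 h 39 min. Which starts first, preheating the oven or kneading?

preheating the oven

Kneading ends at 1:40 PM + 409 min = 8:29 PM.
Kneading starts at 8:29 PM − 99 min = 6:50 PM.
Preheating the oven starts at 1:40 PM and kneading starts at 6:50 PM, so preheating the oven is first.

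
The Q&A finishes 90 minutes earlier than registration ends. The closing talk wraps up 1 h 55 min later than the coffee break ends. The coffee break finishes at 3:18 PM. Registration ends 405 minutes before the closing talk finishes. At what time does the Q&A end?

8:58 AM

The closing talk ends at 3:18 PM + 115 min = 5:13 PM.
Registration ends at 5:13 PM − 405 min = 10:28 AM.
The Q&A ends at 10:28 AM − 90 min = 8:58 AM.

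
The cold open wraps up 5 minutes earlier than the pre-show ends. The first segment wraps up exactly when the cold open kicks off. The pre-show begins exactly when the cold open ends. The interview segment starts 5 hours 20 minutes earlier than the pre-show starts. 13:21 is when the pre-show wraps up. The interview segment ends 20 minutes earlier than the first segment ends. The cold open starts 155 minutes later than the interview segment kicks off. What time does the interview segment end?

10:11

The cold open ends at 13:21 − 5 min = 13:16.
So the pre-show starts at 13:16.
The interview segment starts at 13:16 − 320 min = 07:56.
The cold open starts at 07:56 + 155 min = 10:31.
So the first segment ends at 10:31.
The interview segment ends at 10:31 − 20 min = 10:11.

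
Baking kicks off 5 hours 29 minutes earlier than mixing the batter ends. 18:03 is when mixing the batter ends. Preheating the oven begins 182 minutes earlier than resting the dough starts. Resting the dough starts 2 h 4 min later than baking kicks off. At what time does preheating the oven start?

11:36

Baking starts at 18:03 − 329 min = 12:34.
Resting the dough starts at 12:34 + 124 min = 14:38.
Preheating the oven starts at 14:38 − 182 min = 11:36.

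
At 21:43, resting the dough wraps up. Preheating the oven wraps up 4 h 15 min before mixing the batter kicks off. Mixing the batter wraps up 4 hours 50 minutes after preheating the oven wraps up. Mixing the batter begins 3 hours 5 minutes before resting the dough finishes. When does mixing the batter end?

19:13

Mixing the batter starts at 21:43 − 185 min = 18:38.
Preheating the oven ends at 18:38 − 255 min = 14:23.
Mixing the batter ends at 14:23 + 290 min = 19:13.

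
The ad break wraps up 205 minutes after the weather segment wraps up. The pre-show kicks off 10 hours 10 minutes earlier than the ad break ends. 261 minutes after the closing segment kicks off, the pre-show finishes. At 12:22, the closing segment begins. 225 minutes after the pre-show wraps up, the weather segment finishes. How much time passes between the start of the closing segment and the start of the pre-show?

81 minutes

The pre-show ends at 12:22 + 261 min = 16:43.
The weather segment ends at 16:43 + 225 min = 20:28.
The ad break ends at 20:28 + 205 min = 23:53.
The pre-show starts at 23:53 − 610 min = 13:43.
From 12:22 to 13:43 is 81 minutes.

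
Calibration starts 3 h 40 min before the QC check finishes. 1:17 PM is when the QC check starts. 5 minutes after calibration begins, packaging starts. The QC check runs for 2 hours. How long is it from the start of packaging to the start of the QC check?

95 minutes

The QC check ends at 1:17 PM + 120 min = 3:17 PM.
Calibration starts at 3:17 PM − 220 min = 11:37 AM.
Packaging starts at 11:37 AM + 5 min = 11:42 AM.
From 11:42 AM to 1:17 PM is 95 minutes.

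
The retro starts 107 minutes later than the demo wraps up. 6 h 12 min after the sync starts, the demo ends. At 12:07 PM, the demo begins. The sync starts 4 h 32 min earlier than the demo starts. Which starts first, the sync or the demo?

The sync starts at 12:07 PM − 272 min = 7:35 AM.
The sync starts at 7:35 AM and the demo starts at 12:07 PM, so the sync is first.

the sync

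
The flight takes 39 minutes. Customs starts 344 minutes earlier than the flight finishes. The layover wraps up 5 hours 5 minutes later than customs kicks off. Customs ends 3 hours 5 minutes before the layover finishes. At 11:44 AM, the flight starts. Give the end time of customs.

8:39 AM

The flight ends at 11:44 AM + 39 min = 12:23 PM.
Customs starts at 12:23 PM − 344 min = 6:39 AM.
The layover ends at 6:39 AM + 305 min = 11:44 AM.
Customs ends at 11:44 AM − 185 min = 8:39 AM.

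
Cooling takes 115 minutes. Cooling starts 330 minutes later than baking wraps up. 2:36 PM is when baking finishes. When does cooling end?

10:01 PM

Cooling starts at 2:36 PM + 330 min = 8:06 PM.
Cooling ends at 8:06 PM + 115 min = 10:01 PM.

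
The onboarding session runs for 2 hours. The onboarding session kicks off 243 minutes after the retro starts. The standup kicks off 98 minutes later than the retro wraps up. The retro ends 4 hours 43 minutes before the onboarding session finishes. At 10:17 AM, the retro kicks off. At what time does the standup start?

1:15 PM

The onboarding session starts at 10:17 AM + 243 min = 2:20 PM.
The onboarding session ends at 2:20 PM + 120 min = 4:20 PM.
The retro ends at 4:20 PM − 283 min = 11:37 AM.
The standup starts at 11:37 AM + 98 min = 1:15 PM.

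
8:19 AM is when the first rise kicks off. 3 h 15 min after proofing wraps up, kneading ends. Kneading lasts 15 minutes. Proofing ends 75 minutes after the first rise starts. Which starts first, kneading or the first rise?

Proofing ends at 8:19 AM + 75 min = 9:34 AM.
Kneading ends at 9:34 AM + 195 min = 12:49 PM.
Kneading starts at 12:49 PM − 15 min = 12:34 PM.
Kneading starts at 12:34 PM and the first rise starts at 8:19 AM, so the first rise is first.

the first rise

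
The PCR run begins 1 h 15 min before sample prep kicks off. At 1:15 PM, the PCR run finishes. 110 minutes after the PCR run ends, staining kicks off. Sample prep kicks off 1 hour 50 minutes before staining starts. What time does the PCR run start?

12:00 PM

Staining starts at 1:15 PM + 110 min = 3:05 PM.
Sample prep starts at 3:05 PM − 110 min = 1:15 PM.
The PCR run starts at 1:15 PM − 75 min = 12:00 PM.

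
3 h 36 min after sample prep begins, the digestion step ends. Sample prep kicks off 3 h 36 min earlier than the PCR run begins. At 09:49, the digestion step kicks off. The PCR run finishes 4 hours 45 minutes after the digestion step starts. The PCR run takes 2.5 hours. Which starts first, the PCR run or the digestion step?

the digestion step

The PCR run ends at 09:49 + 285 min = 14:34.
The PCR run starts at 14:34 − 150 min = 12:04.
The PCR run starts at 12:04 and the digestion step starts at 09:49, so the digestion step is first.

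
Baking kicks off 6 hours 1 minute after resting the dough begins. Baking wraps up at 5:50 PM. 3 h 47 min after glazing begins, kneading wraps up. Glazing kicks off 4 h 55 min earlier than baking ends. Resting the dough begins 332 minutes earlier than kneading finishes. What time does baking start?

Glazing starts at 5:50 PM − 295 min = 12:55 PM.
Kneading ends at 12:55 PM + 227 min = 4:42 PM.
Resting the dough starts at 4:42 PM − 332 min = 11:10 AM.
Baking starts at 11:10 AM + 361 min = 5:11 PM.

5:11 PM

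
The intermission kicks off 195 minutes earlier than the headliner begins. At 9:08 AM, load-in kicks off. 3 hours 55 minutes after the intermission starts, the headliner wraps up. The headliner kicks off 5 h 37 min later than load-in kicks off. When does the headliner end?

The headliner starts at 9:08 AM + 337 min = 2:45 PM.
The intermission starts at 2:45 PM − 195 min = 11:30 AM.
The headliner ends at 11:30 AM + 235 min = 3:25 PM.

3:25 PM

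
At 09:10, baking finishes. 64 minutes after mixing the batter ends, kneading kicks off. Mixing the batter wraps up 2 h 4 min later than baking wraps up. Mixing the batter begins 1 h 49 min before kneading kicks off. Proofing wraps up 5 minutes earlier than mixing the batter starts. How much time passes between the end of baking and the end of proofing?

Mixing the batter ends at 09:10 + 124 min = 11:14.
Kneading starts at 11:14 + 64 min = 12:18.
Mixing the batter starts at 12:18 − 109 min = 10:29.
Proofing ends at 10:29 − 5 min = 10:24.
From 09:10 to 10:24 is 1 hour 14 minutes.

1 hour 14 minutes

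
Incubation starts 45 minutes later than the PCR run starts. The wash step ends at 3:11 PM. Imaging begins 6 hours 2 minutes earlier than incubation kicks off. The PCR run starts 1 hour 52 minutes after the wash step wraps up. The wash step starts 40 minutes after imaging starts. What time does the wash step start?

12:26 PM

The PCR run starts at 3:11 PM + 112 min = 5:03 PM.
Incubation starts at 5:03 PM + 45 min = 5:48 PM.
Imaging starts at 5:48 PM − 362 min = 11:46 AM.
The wash step starts at 11:46 AM + 40 min = 12:26 PM.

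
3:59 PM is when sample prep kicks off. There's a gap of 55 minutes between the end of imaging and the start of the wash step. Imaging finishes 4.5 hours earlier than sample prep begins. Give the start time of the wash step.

12:24 PM

Imaging ends at 3:59 PM − 270 min = 11:29 AM.
The wash step starts at 11:29 AM + 55 min = 12:24 PM.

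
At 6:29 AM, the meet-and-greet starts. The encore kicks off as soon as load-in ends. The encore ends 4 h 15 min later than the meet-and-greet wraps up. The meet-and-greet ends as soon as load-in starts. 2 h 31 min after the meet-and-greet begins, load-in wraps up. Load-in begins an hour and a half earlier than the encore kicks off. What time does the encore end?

11:45 AM

Load-in ends at 6:29 AM + 151 min = 9:00 AM.
So the encore starts at 9:00 AM.
Load-in starts at 9:00 AM − 90 min = 7:30 AM.
So the meet-and-greet ends at 7:30 AM.
The encore ends at 7:30 AM + 255 min = 11:45 AM.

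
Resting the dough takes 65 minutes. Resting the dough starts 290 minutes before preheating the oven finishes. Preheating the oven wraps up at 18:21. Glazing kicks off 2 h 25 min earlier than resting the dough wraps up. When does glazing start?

Resting the dough starts at 18:21 − 290 min = 13:31.
Resting the dough ends at 13:31 + 65 min = 14:36.
Glazing starts at 14:36 − 145 min = 12:11.

12:11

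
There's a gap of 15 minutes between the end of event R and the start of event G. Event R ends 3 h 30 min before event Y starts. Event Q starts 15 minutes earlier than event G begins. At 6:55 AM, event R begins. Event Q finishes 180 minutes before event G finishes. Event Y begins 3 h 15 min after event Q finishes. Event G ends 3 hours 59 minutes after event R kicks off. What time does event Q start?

7:39 AM

Event G ends at 6:55 AM + 239 min = 10:54 AM.
Event Q ends at 10:54 AM − 180 min = 7:54 AM.
Event Y starts at 7:54 AM + 195 min = 11:09 AM.
Event R ends at 11:09 AM − 210 min = 7:39 AM.
Event G starts at 7:39 AM + 15 min = 7:54 AM.
Event Q starts at 7:54 AM − 15 min = 7:39 AM.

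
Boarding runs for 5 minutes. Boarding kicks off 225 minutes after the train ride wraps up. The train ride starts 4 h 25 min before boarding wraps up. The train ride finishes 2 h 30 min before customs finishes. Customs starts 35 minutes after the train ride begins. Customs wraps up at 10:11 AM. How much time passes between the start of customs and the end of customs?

2 hours 30 minutes

The train ride ends at 10:11 AM − 150 min = 7:41 AM.
Boarding starts at 7:41 AM + 225 min = 11:26 AM.
Boarding ends at 11:26 AM + 5 min = 11:31 AM.
The train ride starts at 11:31 AM − 265 min = 7:06 AM.
Customs starts at 7:06 AM + 35 min = 7:41 AM.
From 7:41 AM to 10:11 AM is 2 hours 30 minutes.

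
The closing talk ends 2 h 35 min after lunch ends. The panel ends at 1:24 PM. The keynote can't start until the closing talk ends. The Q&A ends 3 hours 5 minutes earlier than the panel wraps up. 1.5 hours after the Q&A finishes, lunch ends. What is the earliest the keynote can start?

The Q&A ends at 1:24 PM − 185 min = 10:19 AM.
Lunch ends at 10:19 AM + 90 min = 11:49 AM.
The closing talk ends at 11:49 AM + 155 min = 2:24 PM.
The keynote is bounded by the closing talk, so the earliest it can start is 2:24 PM.

2:24 PM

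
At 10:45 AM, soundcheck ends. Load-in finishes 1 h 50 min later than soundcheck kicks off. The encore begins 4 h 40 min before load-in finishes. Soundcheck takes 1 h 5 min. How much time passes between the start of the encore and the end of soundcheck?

235 minutes

Soundcheck starts at 10:45 AM − 65 min = 9:40 AM.
Load-in ends at 9:40 AM + 110 min = 11:30 AM.
The encore starts at 11:30 AM − 280 min = 6:50 AM.
From 6:50 AM to 10:45 AM is 235 minutes.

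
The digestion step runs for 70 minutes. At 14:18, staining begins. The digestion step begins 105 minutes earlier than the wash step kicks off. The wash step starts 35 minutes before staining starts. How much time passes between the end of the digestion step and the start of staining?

1 h 10 min

The wash step starts at 14:18 − 35 min = 13:43.
The digestion step starts at 13:43 − 105 min = 11:58.
The digestion step ends at 11:58 + 70 min = 13:08.
From 13:08 to 14:18 is 1 h 10 min.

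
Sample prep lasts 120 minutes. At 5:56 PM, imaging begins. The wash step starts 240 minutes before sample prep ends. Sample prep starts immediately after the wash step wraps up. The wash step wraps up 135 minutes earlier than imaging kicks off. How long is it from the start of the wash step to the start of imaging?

The wash step ends at 5:56 PM − 135 min = 3:41 PM.
So sample prep starts at 3:41 PM.
Sample prep ends at 3:41 PM + 120 min = 5:41 PM.
The wash step starts at 5:41 PM − 240 min = 1:41 PM.
From 1:41 PM to 5:56 PM is 255 minutes.

255 minutes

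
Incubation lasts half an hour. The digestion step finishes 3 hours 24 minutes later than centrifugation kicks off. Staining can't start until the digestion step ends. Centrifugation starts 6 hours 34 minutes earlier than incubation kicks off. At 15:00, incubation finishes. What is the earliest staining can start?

Incubation starts at 15:00 − 30 min = 14:30.
Centrifugation starts at 14:30 − 394 min = 07:56.
The digestion step ends at 07:56 + 204 min = 11:20.
Staining is bounded by the digestion step, so the earliest it can start is 11:20.

11:20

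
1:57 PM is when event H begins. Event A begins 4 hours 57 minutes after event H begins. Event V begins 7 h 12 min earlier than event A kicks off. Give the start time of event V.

Event A starts at 1:57 PM + 297 min = 6:54 PM.
Event V starts at 6:54 PM − 432 min = 11:42 AM.

11:42 AM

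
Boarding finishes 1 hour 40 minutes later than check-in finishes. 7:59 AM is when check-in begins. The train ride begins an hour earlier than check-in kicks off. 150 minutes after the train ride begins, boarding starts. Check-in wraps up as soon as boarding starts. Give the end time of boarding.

11:09 AM

The train ride starts at 7:59 AM − 60 min = 6:59 AM.
Boarding starts at 6:59 AM + 150 min = 9:29 AM.
So check-in ends at 9:29 AM.
Boarding ends at 9:29 AM + 100 min = 11:09 AM.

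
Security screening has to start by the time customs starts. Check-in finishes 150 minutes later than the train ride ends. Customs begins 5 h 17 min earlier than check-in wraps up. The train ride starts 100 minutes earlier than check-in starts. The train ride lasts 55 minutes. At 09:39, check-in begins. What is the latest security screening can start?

The train ride starts at 09:39 − 100 min = 07:59.
The train ride ends at 07:59 + 55 min = 08:54.
Check-in ends at 08:54 + 150 min = 11:24.
Customs starts at 11:24 − 317 min = 06:07.
Security screening is bounded by customs, so the latest it can start is 06:07.

06:07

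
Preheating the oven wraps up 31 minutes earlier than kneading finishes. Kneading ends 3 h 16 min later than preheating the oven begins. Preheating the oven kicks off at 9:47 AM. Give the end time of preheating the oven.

Kneading ends at 9:47 AM + 196 min = 1:03 PM.
Preheating the oven ends at 1:03 PM − 31 min = 12:32 PM.

12:32 PM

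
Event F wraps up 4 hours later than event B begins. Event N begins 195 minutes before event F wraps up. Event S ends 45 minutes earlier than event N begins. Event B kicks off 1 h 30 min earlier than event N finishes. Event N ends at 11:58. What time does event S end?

Event B starts at 11:58 − 90 min = 10:28.
Event F ends at 10:28 + 240 min = 14:28.
Event N starts at 14:28 − 195 min = 11:13.
Event S ends at 11:13 − 45 min = 10:28.

10:28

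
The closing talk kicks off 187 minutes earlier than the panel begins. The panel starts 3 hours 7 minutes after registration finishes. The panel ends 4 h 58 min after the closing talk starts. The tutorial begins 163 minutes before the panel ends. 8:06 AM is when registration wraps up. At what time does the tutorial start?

The panel starts at 8:06 AM + 187 min = 11:13 AM.
The closing talk starts at 11:13 AM − 187 min = 8:06 AM.
The panel ends at 8:06 AM + 298 min = 1:04 PM.
The tutorial starts at 1:04 PM − 163 min = 10:21 AM.

10:21 AM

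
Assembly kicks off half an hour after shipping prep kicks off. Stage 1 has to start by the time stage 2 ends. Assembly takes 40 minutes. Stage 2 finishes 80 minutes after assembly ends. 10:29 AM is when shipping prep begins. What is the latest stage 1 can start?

Assembly starts at 10:29 AM + 30 min = 10:59 AM.
Assembly ends at 10:59 AM + 40 min = 11:39 AM.
Stage 2 ends at 11:39 AM + 80 min = 12:59 PM.
Stage 1 is bounded by stage 2, so the latest it can start is 12:59 PM.

12:59 PM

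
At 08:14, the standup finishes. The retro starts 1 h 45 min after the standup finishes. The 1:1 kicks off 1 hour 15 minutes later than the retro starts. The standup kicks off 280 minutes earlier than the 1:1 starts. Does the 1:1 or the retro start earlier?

The retro starts at 08:14 + 105 min = 09:59.
The 1:1 starts at 09:59 + 75 min = 11:14.
The 1:1 starts at 11:14 and the retro starts at 09:59, so the retro is first.

the retro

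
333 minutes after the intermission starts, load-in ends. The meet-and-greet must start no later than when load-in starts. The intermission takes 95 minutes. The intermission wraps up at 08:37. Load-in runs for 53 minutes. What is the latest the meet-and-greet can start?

The intermission starts at 08:37 − 95 min = 07:02.
Load-in ends at 07:02 + 333 min = 12:35.
Load-in starts at 12:35 − 53 min = 11:42.
The meet-and-greet is bounded by load-in, so the latest it can start is 11:42.

11:42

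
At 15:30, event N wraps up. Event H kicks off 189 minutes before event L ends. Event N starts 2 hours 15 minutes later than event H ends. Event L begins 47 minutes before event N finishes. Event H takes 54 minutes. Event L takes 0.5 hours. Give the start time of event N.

15:13

Event L starts at 15:30 − 47 min = 14:43.
Event L ends at 14:43 + 30 min = 15:13.
Event H starts at 15:13 − 189 min = 12:04.
Event H ends at 12:04 + 54 min = 12:58.
Event N starts at 12:58 + 135 min = 15:13.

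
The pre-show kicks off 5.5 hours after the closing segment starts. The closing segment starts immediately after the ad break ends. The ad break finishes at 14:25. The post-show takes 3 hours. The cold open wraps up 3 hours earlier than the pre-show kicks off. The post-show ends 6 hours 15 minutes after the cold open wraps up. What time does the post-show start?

20:10

The closing segment starts at 14:25.
The pre-show starts at 14:25 + 330 min = 19:55.
The cold open ends at 19:55 − 180 min = 16:55.
The post-show ends at 16:55 + 375 min = 23:10.
The post-show starts at 23:10 − 180 min = 20:10.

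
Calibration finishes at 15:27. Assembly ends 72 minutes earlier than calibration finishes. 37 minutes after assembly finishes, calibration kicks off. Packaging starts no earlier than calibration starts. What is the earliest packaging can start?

Assembly ends at 15:27 − 72 min = 14:15.
Calibration starts at 14:15 + 37 min = 14:52.
Packaging is bounded by calibration, so the earliest it can start is 14:52.

14:52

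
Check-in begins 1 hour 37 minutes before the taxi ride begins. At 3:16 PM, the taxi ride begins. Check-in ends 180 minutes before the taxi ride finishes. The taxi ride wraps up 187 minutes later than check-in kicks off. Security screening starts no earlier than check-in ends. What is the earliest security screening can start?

1:46 PM

Check-in starts at 3:16 PM − 97 min = 1:39 PM.
The taxi ride ends at 1:39 PM + 187 min = 4:46 PM.
Check-in ends at 4:46 PM − 180 min = 1:46 PM.
Security screening is bounded by check-in, so the earliest it can start is 1:46 PM.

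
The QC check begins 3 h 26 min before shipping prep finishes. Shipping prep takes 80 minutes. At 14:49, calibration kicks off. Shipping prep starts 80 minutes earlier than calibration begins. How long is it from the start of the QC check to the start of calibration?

3 hours 26 minutes

Shipping prep starts at 14:49 − 80 min = 13:29.
Shipping prep ends at 13:29 + 80 min = 14:49.
The QC check starts at 14:49 − 206 min = 11:23.
From 11:23 to 14:49 is 3 hours 26 minutes.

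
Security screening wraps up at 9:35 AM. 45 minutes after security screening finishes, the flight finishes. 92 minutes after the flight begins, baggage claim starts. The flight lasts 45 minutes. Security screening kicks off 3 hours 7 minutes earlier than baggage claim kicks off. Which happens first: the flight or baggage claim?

The flight ends at 9:35 AM + 45 min = 10:20 AM.
The flight starts at 10:20 AM − 45 min = 9:35 AM.
Baggage claim starts at 9:35 AM + 92 min = 11:07 AM.
The flight starts at 9:35 AM and baggage claim starts at 11:07 AM, so the flight is first.

the flight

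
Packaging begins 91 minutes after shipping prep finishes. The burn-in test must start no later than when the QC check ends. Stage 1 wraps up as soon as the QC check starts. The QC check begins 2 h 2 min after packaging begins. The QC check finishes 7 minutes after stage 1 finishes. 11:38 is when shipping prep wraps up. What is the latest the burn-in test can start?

Packaging starts at 11:38 + 91 min = 13:09.
The QC check starts at 13:09 + 122 min = 15:11.
So stage 1 ends at 15:11.
The QC check ends at 15:11 + 7 min = 15:18.
The burn-in test is bounded by the QC check, so the latest it can start is 15:18.

15:18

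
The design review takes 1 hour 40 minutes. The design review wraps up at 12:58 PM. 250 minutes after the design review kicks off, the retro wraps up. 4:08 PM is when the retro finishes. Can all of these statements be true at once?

No

The design review starts at 12:58 PM − 100 min = 11:18 AM.
The retro ends at 11:18 AM + 250 min = 3:28 PM.
But the retro is also said to end at 4:08 PM — a 40-minute conflict.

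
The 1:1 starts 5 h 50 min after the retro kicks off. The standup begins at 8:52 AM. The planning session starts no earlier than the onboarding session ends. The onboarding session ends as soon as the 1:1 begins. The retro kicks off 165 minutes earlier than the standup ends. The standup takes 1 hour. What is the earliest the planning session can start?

The standup ends at 8:52 AM + 60 min = 9:52 AM.
The retro starts at 9:52 AM − 165 min = 7:07 AM.
The 1:1 starts at 7:07 AM + 350 min = 12:57 PM.
So the onboarding session ends at 12:57 PM.
The planning session is bounded by the onboarding session, so the earliest it can start is 12:57 PM.

12:57 PM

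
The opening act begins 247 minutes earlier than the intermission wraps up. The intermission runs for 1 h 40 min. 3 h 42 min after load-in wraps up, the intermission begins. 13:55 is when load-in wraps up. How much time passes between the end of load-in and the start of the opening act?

The intermission starts at 13:55 + 222 min = 17:37.
The intermission ends at 17:37 + 100 min = 19:17.
The opening act starts at 19:17 − 247 min = 15:10.
From 13:55 to 15:10 is 1 hour 15 minutes.

1 hour 15 minutes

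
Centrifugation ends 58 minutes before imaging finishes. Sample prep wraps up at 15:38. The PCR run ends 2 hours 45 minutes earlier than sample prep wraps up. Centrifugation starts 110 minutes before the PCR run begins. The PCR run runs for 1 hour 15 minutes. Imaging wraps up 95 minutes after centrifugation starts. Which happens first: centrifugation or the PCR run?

The PCR run ends at 15:38 − 165 min = 12:53.
The PCR run starts at 12:53 − 75 min = 11:38.
Centrifugation starts at 11:38 − 110 min = 09:48.
Centrifugation starts at 09:48 and the PCR run starts at 11:38, so centrifugation is first.

centrifugation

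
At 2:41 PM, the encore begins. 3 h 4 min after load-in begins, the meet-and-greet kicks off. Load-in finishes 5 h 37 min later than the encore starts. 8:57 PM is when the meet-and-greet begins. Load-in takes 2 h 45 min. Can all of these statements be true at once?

No

Load-in ends at 2:41 PM + 337 min = 8:18 PM.
Load-in starts at 8:18 PM − 165 min = 5:33 PM.
The meet-and-greet starts at 5:33 PM + 184 min = 8:37 PM.
But the meet-and-greet is also said to start at 8:57 PM — a 20-minute conflict.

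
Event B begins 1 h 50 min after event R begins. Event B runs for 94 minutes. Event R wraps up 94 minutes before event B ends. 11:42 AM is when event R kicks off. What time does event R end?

1:32 PM

Event B starts at 11:42 AM + 110 min = 1:32 PM.
Event B ends at 1:32 PM + 94 min = 3:06 PM.
Event R ends at 3:06 PM − 94 min = 1:32 PM.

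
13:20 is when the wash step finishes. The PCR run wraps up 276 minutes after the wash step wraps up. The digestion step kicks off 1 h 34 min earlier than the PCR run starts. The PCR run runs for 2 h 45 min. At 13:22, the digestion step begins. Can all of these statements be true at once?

The PCR run ends at 13:20 + 276 min = 17:56.
The PCR run starts at 17:56 − 165 min = 15:11.
The digestion step starts at 15:11 − 94 min = 13:37.
But the digestion step is also said to start at 13:22 — a 15-minute conflict.

No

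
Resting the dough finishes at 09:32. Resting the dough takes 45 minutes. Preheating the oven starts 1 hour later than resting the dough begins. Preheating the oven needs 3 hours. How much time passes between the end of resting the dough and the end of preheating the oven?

Resting the dough starts at 09:32 − 45 min = 08:47.
Preheating the oven starts at 08:47 + 60 min = 09:47.
Preheating the oven ends at 09:47 + 180 min = 12:47.
From 09:32 to 12:47 is 3 h 15 min.

3 h 15 min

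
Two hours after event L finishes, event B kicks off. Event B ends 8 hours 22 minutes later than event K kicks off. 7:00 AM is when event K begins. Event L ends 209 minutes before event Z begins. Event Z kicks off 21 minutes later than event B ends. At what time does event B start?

Event B ends at 7:00 AM + 502 min = 3:22 PM.
Event Z starts at 3:22 PM + 21 min = 3:43 PM.
Event L ends at 3:43 PM − 209 min = 12:14 PM.
Event B starts at 12:14 PM + 120 min = 2:14 PM.

2:14 PM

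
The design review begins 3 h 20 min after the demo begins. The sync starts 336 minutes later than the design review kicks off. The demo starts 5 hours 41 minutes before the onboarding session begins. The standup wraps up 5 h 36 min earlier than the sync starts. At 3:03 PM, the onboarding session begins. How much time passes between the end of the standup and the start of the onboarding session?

The demo starts at 3:03 PM − 341 min = 9:22 AM.
The design review starts at 9:22 AM + 200 min = 12:42 PM.
The sync starts at 12:42 PM + 336 min = 6:18 PM.
The standup ends at 6:18 PM − 336 min = 12:42 PM.
From 12:42 PM to 3:03 PM is 2 hours 21 minutes.

2 hours 21 minutes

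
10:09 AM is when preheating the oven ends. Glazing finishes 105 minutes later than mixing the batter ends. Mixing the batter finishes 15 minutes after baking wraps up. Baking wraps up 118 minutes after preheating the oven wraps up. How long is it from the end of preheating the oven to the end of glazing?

Baking ends at 10:09 AM + 118 min = 12:07 PM.
Mixing the batter ends at 12:07 PM + 15 min = 12:22 PM.
Glazing ends at 12:22 PM + 105 min = 2:07 PM.
From 10:09 AM to 2:07 PM is 238 minutes.

238 minutes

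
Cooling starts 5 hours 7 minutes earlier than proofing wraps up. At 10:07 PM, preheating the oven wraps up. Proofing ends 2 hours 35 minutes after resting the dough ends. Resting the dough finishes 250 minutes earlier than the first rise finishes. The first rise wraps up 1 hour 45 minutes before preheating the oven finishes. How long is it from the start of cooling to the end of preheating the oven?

8 h 27 min

The first rise ends at 10:07 PM − 105 min = 8:22 PM.
Resting the dough ends at 8:22 PM − 250 min = 4:12 PM.
Proofing ends at 4:12 PM + 155 min = 6:47 PM.
Cooling starts at 6:47 PM − 307 min = 1:40 PM.
From 1:40 PM to 10:07 PM is 8 h 27 min.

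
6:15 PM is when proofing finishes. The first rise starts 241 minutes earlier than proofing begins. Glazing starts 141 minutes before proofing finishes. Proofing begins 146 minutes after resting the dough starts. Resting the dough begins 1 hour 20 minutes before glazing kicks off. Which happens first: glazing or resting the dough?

Glazing starts at 6:15 PM − 141 min = 3:54 PM.
Resting the dough starts at 3:54 PM − 80 min = 2:34 PM.
Glazing starts at 3:54 PM and resting the dough starts at 2:34 PM, so resting the dough is first.

resting the dough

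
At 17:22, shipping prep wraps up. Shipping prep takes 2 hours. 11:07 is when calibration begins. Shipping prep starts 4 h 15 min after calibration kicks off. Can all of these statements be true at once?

Yes

Shipping prep starts at 11:07 + 255 min = 15:22.
Shipping prep ends at 15:22 + 120 min = 17:22.
That matches the stated 17:22, so the schedule is consistent.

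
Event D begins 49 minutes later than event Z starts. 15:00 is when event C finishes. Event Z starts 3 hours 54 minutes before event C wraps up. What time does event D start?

Event Z starts at 15:00 − 234 min = 11:06.
Event D starts at 11:06 + 49 min = 11:55.

11:55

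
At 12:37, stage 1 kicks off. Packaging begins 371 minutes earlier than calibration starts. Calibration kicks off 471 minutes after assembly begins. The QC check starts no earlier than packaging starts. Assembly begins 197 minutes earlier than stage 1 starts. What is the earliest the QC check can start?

11:00

Assembly starts at 12:37 − 197 min = 09:20.
Calibration starts at 09:20 + 471 min = 17:11.
Packaging starts at 17:11 − 371 min = 11:00.
The QC check is bounded by packaging, so the earliest it can start is 11:00.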